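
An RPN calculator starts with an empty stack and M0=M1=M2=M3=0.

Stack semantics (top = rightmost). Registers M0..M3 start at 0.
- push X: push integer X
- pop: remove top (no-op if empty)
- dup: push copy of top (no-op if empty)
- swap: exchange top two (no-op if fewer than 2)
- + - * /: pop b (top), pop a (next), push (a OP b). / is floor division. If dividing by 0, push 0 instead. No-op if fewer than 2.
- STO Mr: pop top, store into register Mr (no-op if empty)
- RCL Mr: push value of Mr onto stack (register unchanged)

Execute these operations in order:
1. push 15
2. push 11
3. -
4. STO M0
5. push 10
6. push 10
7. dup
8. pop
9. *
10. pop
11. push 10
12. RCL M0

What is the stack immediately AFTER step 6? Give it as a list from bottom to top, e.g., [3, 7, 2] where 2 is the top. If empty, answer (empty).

After op 1 (push 15): stack=[15] mem=[0,0,0,0]
After op 2 (push 11): stack=[15,11] mem=[0,0,0,0]
After op 3 (-): stack=[4] mem=[0,0,0,0]
After op 4 (STO M0): stack=[empty] mem=[4,0,0,0]
After op 5 (push 10): stack=[10] mem=[4,0,0,0]
After op 6 (push 10): stack=[10,10] mem=[4,0,0,0]

[10, 10]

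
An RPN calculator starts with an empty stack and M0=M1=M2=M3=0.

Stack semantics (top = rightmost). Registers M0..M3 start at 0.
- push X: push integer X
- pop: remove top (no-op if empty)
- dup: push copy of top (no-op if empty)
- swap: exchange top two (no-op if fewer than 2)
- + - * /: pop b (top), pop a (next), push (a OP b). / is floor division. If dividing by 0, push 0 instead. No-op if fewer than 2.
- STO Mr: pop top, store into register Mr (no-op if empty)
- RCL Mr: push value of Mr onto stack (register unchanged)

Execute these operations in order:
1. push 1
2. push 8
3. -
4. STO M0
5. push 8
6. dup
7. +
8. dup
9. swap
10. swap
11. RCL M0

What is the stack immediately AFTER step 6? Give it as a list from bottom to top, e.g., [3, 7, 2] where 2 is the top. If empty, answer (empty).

After op 1 (push 1): stack=[1] mem=[0,0,0,0]
After op 2 (push 8): stack=[1,8] mem=[0,0,0,0]
After op 3 (-): stack=[-7] mem=[0,0,0,0]
After op 4 (STO M0): stack=[empty] mem=[-7,0,0,0]
After op 5 (push 8): stack=[8] mem=[-7,0,0,0]
After op 6 (dup): stack=[8,8] mem=[-7,0,0,0]

[8, 8]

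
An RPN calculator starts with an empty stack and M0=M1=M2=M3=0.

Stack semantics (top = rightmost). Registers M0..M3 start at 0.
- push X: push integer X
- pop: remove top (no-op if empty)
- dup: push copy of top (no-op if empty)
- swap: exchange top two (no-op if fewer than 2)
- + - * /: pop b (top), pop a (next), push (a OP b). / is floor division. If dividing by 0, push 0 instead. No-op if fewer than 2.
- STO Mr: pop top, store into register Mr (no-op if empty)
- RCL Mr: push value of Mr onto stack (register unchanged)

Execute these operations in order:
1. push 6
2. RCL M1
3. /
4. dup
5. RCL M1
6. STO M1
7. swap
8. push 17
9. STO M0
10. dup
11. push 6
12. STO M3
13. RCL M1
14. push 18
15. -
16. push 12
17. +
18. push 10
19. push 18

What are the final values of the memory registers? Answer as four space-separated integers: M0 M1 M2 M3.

After op 1 (push 6): stack=[6] mem=[0,0,0,0]
After op 2 (RCL M1): stack=[6,0] mem=[0,0,0,0]
After op 3 (/): stack=[0] mem=[0,0,0,0]
After op 4 (dup): stack=[0,0] mem=[0,0,0,0]
After op 5 (RCL M1): stack=[0,0,0] mem=[0,0,0,0]
After op 6 (STO M1): stack=[0,0] mem=[0,0,0,0]
After op 7 (swap): stack=[0,0] mem=[0,0,0,0]
After op 8 (push 17): stack=[0,0,17] mem=[0,0,0,0]
After op 9 (STO M0): stack=[0,0] mem=[17,0,0,0]
After op 10 (dup): stack=[0,0,0] mem=[17,0,0,0]
After op 11 (push 6): stack=[0,0,0,6] mem=[17,0,0,0]
After op 12 (STO M3): stack=[0,0,0] mem=[17,0,0,6]
After op 13 (RCL M1): stack=[0,0,0,0] mem=[17,0,0,6]
After op 14 (push 18): stack=[0,0,0,0,18] mem=[17,0,0,6]
After op 15 (-): stack=[0,0,0,-18] mem=[17,0,0,6]
After op 16 (push 12): stack=[0,0,0,-18,12] mem=[17,0,0,6]
After op 17 (+): stack=[0,0,0,-6] mem=[17,0,0,6]
After op 18 (push 10): stack=[0,0,0,-6,10] mem=[17,0,0,6]
After op 19 (push 18): stack=[0,0,0,-6,10,18] mem=[17,0,0,6]

Answer: 17 0 0 6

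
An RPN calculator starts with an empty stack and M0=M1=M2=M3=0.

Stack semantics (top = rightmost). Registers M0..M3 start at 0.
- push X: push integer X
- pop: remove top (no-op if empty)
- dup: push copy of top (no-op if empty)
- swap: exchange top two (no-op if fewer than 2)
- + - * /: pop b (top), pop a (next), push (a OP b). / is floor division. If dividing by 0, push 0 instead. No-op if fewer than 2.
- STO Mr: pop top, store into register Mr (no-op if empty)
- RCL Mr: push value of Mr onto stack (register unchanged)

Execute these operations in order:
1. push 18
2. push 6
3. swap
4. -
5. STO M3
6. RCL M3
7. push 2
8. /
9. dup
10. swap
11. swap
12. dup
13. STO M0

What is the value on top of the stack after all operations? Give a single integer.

Answer: -6

Derivation:
After op 1 (push 18): stack=[18] mem=[0,0,0,0]
After op 2 (push 6): stack=[18,6] mem=[0,0,0,0]
After op 3 (swap): stack=[6,18] mem=[0,0,0,0]
After op 4 (-): stack=[-12] mem=[0,0,0,0]
After op 5 (STO M3): stack=[empty] mem=[0,0,0,-12]
After op 6 (RCL M3): stack=[-12] mem=[0,0,0,-12]
After op 7 (push 2): stack=[-12,2] mem=[0,0,0,-12]
After op 8 (/): stack=[-6] mem=[0,0,0,-12]
After op 9 (dup): stack=[-6,-6] mem=[0,0,0,-12]
After op 10 (swap): stack=[-6,-6] mem=[0,0,0,-12]
After op 11 (swap): stack=[-6,-6] mem=[0,0,0,-12]
After op 12 (dup): stack=[-6,-6,-6] mem=[0,0,0,-12]
After op 13 (STO M0): stack=[-6,-6] mem=[-6,0,0,-12]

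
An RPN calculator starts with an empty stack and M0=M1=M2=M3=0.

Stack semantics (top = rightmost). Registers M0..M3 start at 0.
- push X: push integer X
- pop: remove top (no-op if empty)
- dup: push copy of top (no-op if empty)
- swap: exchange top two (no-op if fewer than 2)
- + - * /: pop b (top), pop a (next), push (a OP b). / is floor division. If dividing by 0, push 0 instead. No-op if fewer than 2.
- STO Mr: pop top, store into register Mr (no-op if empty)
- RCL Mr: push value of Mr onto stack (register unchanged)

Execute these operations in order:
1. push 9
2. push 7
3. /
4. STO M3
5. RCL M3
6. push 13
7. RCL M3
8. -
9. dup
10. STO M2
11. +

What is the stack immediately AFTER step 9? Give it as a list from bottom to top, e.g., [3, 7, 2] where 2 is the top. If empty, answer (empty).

After op 1 (push 9): stack=[9] mem=[0,0,0,0]
After op 2 (push 7): stack=[9,7] mem=[0,0,0,0]
After op 3 (/): stack=[1] mem=[0,0,0,0]
After op 4 (STO M3): stack=[empty] mem=[0,0,0,1]
After op 5 (RCL M3): stack=[1] mem=[0,0,0,1]
After op 6 (push 13): stack=[1,13] mem=[0,0,0,1]
After op 7 (RCL M3): stack=[1,13,1] mem=[0,0,0,1]
After op 8 (-): stack=[1,12] mem=[0,0,0,1]
After op 9 (dup): stack=[1,12,12] mem=[0,0,0,1]

[1, 12, 12]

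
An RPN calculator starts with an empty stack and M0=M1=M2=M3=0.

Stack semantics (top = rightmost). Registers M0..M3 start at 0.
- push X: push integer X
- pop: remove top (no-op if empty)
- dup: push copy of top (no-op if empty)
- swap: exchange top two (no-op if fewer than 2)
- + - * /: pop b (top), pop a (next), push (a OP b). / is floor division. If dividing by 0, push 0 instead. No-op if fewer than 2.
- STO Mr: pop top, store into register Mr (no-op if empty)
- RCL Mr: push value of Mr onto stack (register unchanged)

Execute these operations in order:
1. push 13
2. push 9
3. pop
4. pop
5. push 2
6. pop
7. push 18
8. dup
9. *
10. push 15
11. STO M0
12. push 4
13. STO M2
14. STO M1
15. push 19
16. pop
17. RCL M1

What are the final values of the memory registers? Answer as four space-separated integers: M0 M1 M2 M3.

After op 1 (push 13): stack=[13] mem=[0,0,0,0]
After op 2 (push 9): stack=[13,9] mem=[0,0,0,0]
After op 3 (pop): stack=[13] mem=[0,0,0,0]
After op 4 (pop): stack=[empty] mem=[0,0,0,0]
After op 5 (push 2): stack=[2] mem=[0,0,0,0]
After op 6 (pop): stack=[empty] mem=[0,0,0,0]
After op 7 (push 18): stack=[18] mem=[0,0,0,0]
After op 8 (dup): stack=[18,18] mem=[0,0,0,0]
After op 9 (*): stack=[324] mem=[0,0,0,0]
After op 10 (push 15): stack=[324,15] mem=[0,0,0,0]
After op 11 (STO M0): stack=[324] mem=[15,0,0,0]
After op 12 (push 4): stack=[324,4] mem=[15,0,0,0]
After op 13 (STO M2): stack=[324] mem=[15,0,4,0]
After op 14 (STO M1): stack=[empty] mem=[15,324,4,0]
After op 15 (push 19): stack=[19] mem=[15,324,4,0]
After op 16 (pop): stack=[empty] mem=[15,324,4,0]
After op 17 (RCL M1): stack=[324] mem=[15,324,4,0]

Answer: 15 324 4 0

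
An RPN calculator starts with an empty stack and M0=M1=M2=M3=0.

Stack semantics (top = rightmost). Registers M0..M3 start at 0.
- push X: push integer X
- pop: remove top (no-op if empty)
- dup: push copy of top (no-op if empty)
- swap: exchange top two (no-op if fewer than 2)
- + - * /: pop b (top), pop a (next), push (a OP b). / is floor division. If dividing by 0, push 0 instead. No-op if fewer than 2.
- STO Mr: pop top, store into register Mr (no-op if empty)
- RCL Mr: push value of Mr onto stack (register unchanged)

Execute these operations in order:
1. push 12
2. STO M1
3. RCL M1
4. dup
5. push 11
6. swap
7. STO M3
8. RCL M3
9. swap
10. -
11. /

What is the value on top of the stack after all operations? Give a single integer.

After op 1 (push 12): stack=[12] mem=[0,0,0,0]
After op 2 (STO M1): stack=[empty] mem=[0,12,0,0]
After op 3 (RCL M1): stack=[12] mem=[0,12,0,0]
After op 4 (dup): stack=[12,12] mem=[0,12,0,0]
After op 5 (push 11): stack=[12,12,11] mem=[0,12,0,0]
After op 6 (swap): stack=[12,11,12] mem=[0,12,0,0]
After op 7 (STO M3): stack=[12,11] mem=[0,12,0,12]
After op 8 (RCL M3): stack=[12,11,12] mem=[0,12,0,12]
After op 9 (swap): stack=[12,12,11] mem=[0,12,0,12]
After op 10 (-): stack=[12,1] mem=[0,12,0,12]
After op 11 (/): stack=[12] mem=[0,12,0,12]

Answer: 12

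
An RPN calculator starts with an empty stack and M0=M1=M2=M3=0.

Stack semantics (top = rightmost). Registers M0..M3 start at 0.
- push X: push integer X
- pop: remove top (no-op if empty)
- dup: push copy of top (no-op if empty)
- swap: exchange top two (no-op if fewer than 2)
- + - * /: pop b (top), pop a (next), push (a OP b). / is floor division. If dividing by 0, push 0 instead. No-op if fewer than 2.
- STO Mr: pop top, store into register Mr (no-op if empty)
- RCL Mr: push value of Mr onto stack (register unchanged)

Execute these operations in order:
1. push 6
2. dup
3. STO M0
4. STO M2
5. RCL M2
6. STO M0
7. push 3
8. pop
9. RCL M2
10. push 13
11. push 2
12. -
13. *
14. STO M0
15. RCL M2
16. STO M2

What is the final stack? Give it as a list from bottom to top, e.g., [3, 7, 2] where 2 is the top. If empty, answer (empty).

After op 1 (push 6): stack=[6] mem=[0,0,0,0]
After op 2 (dup): stack=[6,6] mem=[0,0,0,0]
After op 3 (STO M0): stack=[6] mem=[6,0,0,0]
After op 4 (STO M2): stack=[empty] mem=[6,0,6,0]
After op 5 (RCL M2): stack=[6] mem=[6,0,6,0]
After op 6 (STO M0): stack=[empty] mem=[6,0,6,0]
After op 7 (push 3): stack=[3] mem=[6,0,6,0]
After op 8 (pop): stack=[empty] mem=[6,0,6,0]
After op 9 (RCL M2): stack=[6] mem=[6,0,6,0]
After op 10 (push 13): stack=[6,13] mem=[6,0,6,0]
After op 11 (push 2): stack=[6,13,2] mem=[6,0,6,0]
After op 12 (-): stack=[6,11] mem=[6,0,6,0]
After op 13 (*): stack=[66] mem=[6,0,6,0]
After op 14 (STO M0): stack=[empty] mem=[66,0,6,0]
After op 15 (RCL M2): stack=[6] mem=[66,0,6,0]
After op 16 (STO M2): stack=[empty] mem=[66,0,6,0]

Answer: (empty)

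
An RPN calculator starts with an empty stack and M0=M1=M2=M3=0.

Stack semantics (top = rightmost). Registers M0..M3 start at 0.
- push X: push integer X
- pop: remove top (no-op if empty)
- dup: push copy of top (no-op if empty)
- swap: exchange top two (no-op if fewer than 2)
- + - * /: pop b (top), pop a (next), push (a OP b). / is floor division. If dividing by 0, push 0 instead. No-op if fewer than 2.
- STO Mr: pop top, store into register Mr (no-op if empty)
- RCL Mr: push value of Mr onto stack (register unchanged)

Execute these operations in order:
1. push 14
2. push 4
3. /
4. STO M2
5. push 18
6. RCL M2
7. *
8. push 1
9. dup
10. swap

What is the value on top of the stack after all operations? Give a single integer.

Answer: 1

Derivation:
After op 1 (push 14): stack=[14] mem=[0,0,0,0]
After op 2 (push 4): stack=[14,4] mem=[0,0,0,0]
After op 3 (/): stack=[3] mem=[0,0,0,0]
After op 4 (STO M2): stack=[empty] mem=[0,0,3,0]
After op 5 (push 18): stack=[18] mem=[0,0,3,0]
After op 6 (RCL M2): stack=[18,3] mem=[0,0,3,0]
After op 7 (*): stack=[54] mem=[0,0,3,0]
After op 8 (push 1): stack=[54,1] mem=[0,0,3,0]
After op 9 (dup): stack=[54,1,1] mem=[0,0,3,0]
After op 10 (swap): stack=[54,1,1] mem=[0,0,3,0]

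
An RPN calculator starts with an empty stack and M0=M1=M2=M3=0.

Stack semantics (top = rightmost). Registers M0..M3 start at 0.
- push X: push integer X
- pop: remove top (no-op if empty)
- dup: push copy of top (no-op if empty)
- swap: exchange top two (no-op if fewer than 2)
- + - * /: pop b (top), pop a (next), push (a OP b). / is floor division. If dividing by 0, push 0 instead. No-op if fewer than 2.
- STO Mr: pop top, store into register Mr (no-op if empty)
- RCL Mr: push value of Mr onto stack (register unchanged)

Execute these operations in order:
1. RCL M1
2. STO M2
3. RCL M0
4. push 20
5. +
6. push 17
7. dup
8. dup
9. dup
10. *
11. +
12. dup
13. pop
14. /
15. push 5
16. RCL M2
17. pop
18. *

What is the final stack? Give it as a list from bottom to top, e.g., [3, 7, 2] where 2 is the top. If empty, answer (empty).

Answer: [20, 0]

Derivation:
After op 1 (RCL M1): stack=[0] mem=[0,0,0,0]
After op 2 (STO M2): stack=[empty] mem=[0,0,0,0]
After op 3 (RCL M0): stack=[0] mem=[0,0,0,0]
After op 4 (push 20): stack=[0,20] mem=[0,0,0,0]
After op 5 (+): stack=[20] mem=[0,0,0,0]
After op 6 (push 17): stack=[20,17] mem=[0,0,0,0]
After op 7 (dup): stack=[20,17,17] mem=[0,0,0,0]
After op 8 (dup): stack=[20,17,17,17] mem=[0,0,0,0]
After op 9 (dup): stack=[20,17,17,17,17] mem=[0,0,0,0]
After op 10 (*): stack=[20,17,17,289] mem=[0,0,0,0]
After op 11 (+): stack=[20,17,306] mem=[0,0,0,0]
After op 12 (dup): stack=[20,17,306,306] mem=[0,0,0,0]
After op 13 (pop): stack=[20,17,306] mem=[0,0,0,0]
After op 14 (/): stack=[20,0] mem=[0,0,0,0]
After op 15 (push 5): stack=[20,0,5] mem=[0,0,0,0]
After op 16 (RCL M2): stack=[20,0,5,0] mem=[0,0,0,0]
After op 17 (pop): stack=[20,0,5] mem=[0,0,0,0]
After op 18 (*): stack=[20,0] mem=[0,0,0,0]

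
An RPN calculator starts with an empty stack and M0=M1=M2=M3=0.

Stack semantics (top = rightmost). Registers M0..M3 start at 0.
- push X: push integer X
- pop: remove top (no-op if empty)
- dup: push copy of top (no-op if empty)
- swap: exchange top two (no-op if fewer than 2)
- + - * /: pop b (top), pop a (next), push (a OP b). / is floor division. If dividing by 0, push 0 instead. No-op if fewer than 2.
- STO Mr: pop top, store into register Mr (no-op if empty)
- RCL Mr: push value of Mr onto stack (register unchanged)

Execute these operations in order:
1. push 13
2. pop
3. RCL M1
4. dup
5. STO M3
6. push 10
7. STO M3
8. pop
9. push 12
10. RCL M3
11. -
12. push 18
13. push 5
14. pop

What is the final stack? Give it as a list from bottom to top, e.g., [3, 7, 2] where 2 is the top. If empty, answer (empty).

Answer: [2, 18]

Derivation:
After op 1 (push 13): stack=[13] mem=[0,0,0,0]
After op 2 (pop): stack=[empty] mem=[0,0,0,0]
After op 3 (RCL M1): stack=[0] mem=[0,0,0,0]
After op 4 (dup): stack=[0,0] mem=[0,0,0,0]
After op 5 (STO M3): stack=[0] mem=[0,0,0,0]
After op 6 (push 10): stack=[0,10] mem=[0,0,0,0]
After op 7 (STO M3): stack=[0] mem=[0,0,0,10]
After op 8 (pop): stack=[empty] mem=[0,0,0,10]
After op 9 (push 12): stack=[12] mem=[0,0,0,10]
After op 10 (RCL M3): stack=[12,10] mem=[0,0,0,10]
After op 11 (-): stack=[2] mem=[0,0,0,10]
After op 12 (push 18): stack=[2,18] mem=[0,0,0,10]
After op 13 (push 5): stack=[2,18,5] mem=[0,0,0,10]
After op 14 (pop): stack=[2,18] mem=[0,0,0,10]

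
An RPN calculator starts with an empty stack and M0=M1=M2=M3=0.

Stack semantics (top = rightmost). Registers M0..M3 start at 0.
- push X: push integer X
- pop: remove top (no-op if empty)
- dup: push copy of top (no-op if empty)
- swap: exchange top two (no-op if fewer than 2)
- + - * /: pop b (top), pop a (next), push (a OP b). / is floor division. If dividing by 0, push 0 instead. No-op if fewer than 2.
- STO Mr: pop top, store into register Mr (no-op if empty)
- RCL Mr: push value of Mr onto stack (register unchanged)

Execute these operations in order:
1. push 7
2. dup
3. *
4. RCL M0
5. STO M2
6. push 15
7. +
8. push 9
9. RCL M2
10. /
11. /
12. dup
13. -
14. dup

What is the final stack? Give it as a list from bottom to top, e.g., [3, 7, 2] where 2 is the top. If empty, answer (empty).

Answer: [0, 0]

Derivation:
After op 1 (push 7): stack=[7] mem=[0,0,0,0]
After op 2 (dup): stack=[7,7] mem=[0,0,0,0]
After op 3 (*): stack=[49] mem=[0,0,0,0]
After op 4 (RCL M0): stack=[49,0] mem=[0,0,0,0]
After op 5 (STO M2): stack=[49] mem=[0,0,0,0]
After op 6 (push 15): stack=[49,15] mem=[0,0,0,0]
After op 7 (+): stack=[64] mem=[0,0,0,0]
After op 8 (push 9): stack=[64,9] mem=[0,0,0,0]
After op 9 (RCL M2): stack=[64,9,0] mem=[0,0,0,0]
After op 10 (/): stack=[64,0] mem=[0,0,0,0]
After op 11 (/): stack=[0] mem=[0,0,0,0]
After op 12 (dup): stack=[0,0] mem=[0,0,0,0]
After op 13 (-): stack=[0] mem=[0,0,0,0]
After op 14 (dup): stack=[0,0] mem=[0,0,0,0]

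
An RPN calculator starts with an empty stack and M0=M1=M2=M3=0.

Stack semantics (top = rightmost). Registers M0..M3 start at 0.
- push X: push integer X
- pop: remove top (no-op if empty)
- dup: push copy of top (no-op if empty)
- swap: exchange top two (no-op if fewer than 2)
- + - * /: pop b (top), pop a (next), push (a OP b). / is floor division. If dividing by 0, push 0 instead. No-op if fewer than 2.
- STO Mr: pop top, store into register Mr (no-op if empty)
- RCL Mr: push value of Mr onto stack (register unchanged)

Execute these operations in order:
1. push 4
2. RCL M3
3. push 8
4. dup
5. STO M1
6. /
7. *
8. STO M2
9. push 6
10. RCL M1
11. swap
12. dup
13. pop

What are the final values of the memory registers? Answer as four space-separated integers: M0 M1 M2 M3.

After op 1 (push 4): stack=[4] mem=[0,0,0,0]
After op 2 (RCL M3): stack=[4,0] mem=[0,0,0,0]
After op 3 (push 8): stack=[4,0,8] mem=[0,0,0,0]
After op 4 (dup): stack=[4,0,8,8] mem=[0,0,0,0]
After op 5 (STO M1): stack=[4,0,8] mem=[0,8,0,0]
After op 6 (/): stack=[4,0] mem=[0,8,0,0]
After op 7 (*): stack=[0] mem=[0,8,0,0]
After op 8 (STO M2): stack=[empty] mem=[0,8,0,0]
After op 9 (push 6): stack=[6] mem=[0,8,0,0]
After op 10 (RCL M1): stack=[6,8] mem=[0,8,0,0]
After op 11 (swap): stack=[8,6] mem=[0,8,0,0]
After op 12 (dup): stack=[8,6,6] mem=[0,8,0,0]
After op 13 (pop): stack=[8,6] mem=[0,8,0,0]

Answer: 0 8 0 0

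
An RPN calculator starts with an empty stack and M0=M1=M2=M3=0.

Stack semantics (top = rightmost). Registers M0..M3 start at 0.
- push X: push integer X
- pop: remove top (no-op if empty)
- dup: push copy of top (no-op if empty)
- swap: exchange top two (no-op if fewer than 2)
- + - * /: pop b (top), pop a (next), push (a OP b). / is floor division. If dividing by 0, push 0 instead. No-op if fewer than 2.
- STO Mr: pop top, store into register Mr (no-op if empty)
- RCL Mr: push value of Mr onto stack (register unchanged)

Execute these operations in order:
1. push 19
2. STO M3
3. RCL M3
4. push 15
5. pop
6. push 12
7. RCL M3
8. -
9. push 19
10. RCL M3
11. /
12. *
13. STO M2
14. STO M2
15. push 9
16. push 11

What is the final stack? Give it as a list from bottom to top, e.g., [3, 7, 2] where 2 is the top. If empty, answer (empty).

After op 1 (push 19): stack=[19] mem=[0,0,0,0]
After op 2 (STO M3): stack=[empty] mem=[0,0,0,19]
After op 3 (RCL M3): stack=[19] mem=[0,0,0,19]
After op 4 (push 15): stack=[19,15] mem=[0,0,0,19]
After op 5 (pop): stack=[19] mem=[0,0,0,19]
After op 6 (push 12): stack=[19,12] mem=[0,0,0,19]
After op 7 (RCL M3): stack=[19,12,19] mem=[0,0,0,19]
After op 8 (-): stack=[19,-7] mem=[0,0,0,19]
After op 9 (push 19): stack=[19,-7,19] mem=[0,0,0,19]
After op 10 (RCL M3): stack=[19,-7,19,19] mem=[0,0,0,19]
After op 11 (/): stack=[19,-7,1] mem=[0,0,0,19]
After op 12 (*): stack=[19,-7] mem=[0,0,0,19]
After op 13 (STO M2): stack=[19] mem=[0,0,-7,19]
After op 14 (STO M2): stack=[empty] mem=[0,0,19,19]
After op 15 (push 9): stack=[9] mem=[0,0,19,19]
After op 16 (push 11): stack=[9,11] mem=[0,0,19,19]

Answer: [9, 11]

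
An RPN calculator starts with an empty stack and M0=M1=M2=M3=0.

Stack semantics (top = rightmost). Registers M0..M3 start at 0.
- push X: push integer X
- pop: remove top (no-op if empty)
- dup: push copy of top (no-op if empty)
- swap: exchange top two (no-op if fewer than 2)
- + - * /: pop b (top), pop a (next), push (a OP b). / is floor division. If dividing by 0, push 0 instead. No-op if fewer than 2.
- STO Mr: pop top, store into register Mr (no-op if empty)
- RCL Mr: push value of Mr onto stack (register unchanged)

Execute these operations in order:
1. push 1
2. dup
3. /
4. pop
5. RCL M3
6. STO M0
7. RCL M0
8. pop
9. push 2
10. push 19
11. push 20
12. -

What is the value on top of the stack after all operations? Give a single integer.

After op 1 (push 1): stack=[1] mem=[0,0,0,0]
After op 2 (dup): stack=[1,1] mem=[0,0,0,0]
After op 3 (/): stack=[1] mem=[0,0,0,0]
After op 4 (pop): stack=[empty] mem=[0,0,0,0]
After op 5 (RCL M3): stack=[0] mem=[0,0,0,0]
After op 6 (STO M0): stack=[empty] mem=[0,0,0,0]
After op 7 (RCL M0): stack=[0] mem=[0,0,0,0]
After op 8 (pop): stack=[empty] mem=[0,0,0,0]
After op 9 (push 2): stack=[2] mem=[0,0,0,0]
After op 10 (push 19): stack=[2,19] mem=[0,0,0,0]
After op 11 (push 20): stack=[2,19,20] mem=[0,0,0,0]
After op 12 (-): stack=[2,-1] mem=[0,0,0,0]

Answer: -1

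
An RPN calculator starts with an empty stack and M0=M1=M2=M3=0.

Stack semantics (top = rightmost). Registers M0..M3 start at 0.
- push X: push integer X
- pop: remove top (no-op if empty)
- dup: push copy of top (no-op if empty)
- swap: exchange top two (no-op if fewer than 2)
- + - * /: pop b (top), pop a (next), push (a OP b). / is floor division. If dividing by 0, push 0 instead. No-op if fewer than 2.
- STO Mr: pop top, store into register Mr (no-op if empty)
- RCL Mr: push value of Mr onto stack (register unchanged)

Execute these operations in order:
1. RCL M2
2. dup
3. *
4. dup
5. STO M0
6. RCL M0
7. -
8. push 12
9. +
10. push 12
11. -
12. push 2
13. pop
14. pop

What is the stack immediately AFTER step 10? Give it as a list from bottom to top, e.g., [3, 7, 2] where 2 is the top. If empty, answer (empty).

After op 1 (RCL M2): stack=[0] mem=[0,0,0,0]
After op 2 (dup): stack=[0,0] mem=[0,0,0,0]
After op 3 (*): stack=[0] mem=[0,0,0,0]
After op 4 (dup): stack=[0,0] mem=[0,0,0,0]
After op 5 (STO M0): stack=[0] mem=[0,0,0,0]
After op 6 (RCL M0): stack=[0,0] mem=[0,0,0,0]
After op 7 (-): stack=[0] mem=[0,0,0,0]
After op 8 (push 12): stack=[0,12] mem=[0,0,0,0]
After op 9 (+): stack=[12] mem=[0,0,0,0]
After op 10 (push 12): stack=[12,12] mem=[0,0,0,0]

[12, 12]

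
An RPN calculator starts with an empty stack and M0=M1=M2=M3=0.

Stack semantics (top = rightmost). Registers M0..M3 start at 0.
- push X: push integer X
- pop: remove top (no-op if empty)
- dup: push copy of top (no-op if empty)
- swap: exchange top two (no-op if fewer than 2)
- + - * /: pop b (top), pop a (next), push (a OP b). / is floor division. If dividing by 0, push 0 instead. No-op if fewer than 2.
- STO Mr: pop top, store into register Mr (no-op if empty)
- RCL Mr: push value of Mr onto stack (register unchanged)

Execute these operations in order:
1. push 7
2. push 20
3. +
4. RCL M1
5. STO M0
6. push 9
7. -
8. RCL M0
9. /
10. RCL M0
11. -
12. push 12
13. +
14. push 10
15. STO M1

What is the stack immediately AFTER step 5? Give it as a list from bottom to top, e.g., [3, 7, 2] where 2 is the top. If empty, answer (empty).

After op 1 (push 7): stack=[7] mem=[0,0,0,0]
After op 2 (push 20): stack=[7,20] mem=[0,0,0,0]
After op 3 (+): stack=[27] mem=[0,0,0,0]
After op 4 (RCL M1): stack=[27,0] mem=[0,0,0,0]
After op 5 (STO M0): stack=[27] mem=[0,0,0,0]

[27]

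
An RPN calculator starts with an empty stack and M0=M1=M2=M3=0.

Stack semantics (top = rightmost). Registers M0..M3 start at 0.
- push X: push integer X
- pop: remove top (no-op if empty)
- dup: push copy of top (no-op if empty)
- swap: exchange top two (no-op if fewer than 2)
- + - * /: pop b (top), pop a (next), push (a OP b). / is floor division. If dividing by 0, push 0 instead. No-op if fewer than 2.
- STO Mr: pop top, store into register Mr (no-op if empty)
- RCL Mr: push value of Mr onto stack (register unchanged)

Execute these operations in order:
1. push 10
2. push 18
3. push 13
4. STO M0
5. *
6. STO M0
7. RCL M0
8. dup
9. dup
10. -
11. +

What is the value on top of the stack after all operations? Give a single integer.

Answer: 180

Derivation:
After op 1 (push 10): stack=[10] mem=[0,0,0,0]
After op 2 (push 18): stack=[10,18] mem=[0,0,0,0]
After op 3 (push 13): stack=[10,18,13] mem=[0,0,0,0]
After op 4 (STO M0): stack=[10,18] mem=[13,0,0,0]
After op 5 (*): stack=[180] mem=[13,0,0,0]
After op 6 (STO M0): stack=[empty] mem=[180,0,0,0]
After op 7 (RCL M0): stack=[180] mem=[180,0,0,0]
After op 8 (dup): stack=[180,180] mem=[180,0,0,0]
After op 9 (dup): stack=[180,180,180] mem=[180,0,0,0]
After op 10 (-): stack=[180,0] mem=[180,0,0,0]
After op 11 (+): stack=[180] mem=[180,0,0,0]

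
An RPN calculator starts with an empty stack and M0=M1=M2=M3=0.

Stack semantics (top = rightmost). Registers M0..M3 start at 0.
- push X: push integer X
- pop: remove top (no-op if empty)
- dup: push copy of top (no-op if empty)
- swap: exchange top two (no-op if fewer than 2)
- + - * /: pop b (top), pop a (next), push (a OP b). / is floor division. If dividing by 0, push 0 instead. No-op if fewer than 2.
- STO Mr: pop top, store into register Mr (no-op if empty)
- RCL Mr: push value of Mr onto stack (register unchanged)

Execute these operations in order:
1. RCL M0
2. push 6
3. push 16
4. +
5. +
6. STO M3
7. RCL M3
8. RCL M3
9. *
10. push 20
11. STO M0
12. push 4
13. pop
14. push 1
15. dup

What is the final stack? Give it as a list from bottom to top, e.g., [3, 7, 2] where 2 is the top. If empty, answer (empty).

Answer: [484, 1, 1]

Derivation:
After op 1 (RCL M0): stack=[0] mem=[0,0,0,0]
After op 2 (push 6): stack=[0,6] mem=[0,0,0,0]
After op 3 (push 16): stack=[0,6,16] mem=[0,0,0,0]
After op 4 (+): stack=[0,22] mem=[0,0,0,0]
After op 5 (+): stack=[22] mem=[0,0,0,0]
After op 6 (STO M3): stack=[empty] mem=[0,0,0,22]
After op 7 (RCL M3): stack=[22] mem=[0,0,0,22]
After op 8 (RCL M3): stack=[22,22] mem=[0,0,0,22]
After op 9 (*): stack=[484] mem=[0,0,0,22]
After op 10 (push 20): stack=[484,20] mem=[0,0,0,22]
After op 11 (STO M0): stack=[484] mem=[20,0,0,22]
After op 12 (push 4): stack=[484,4] mem=[20,0,0,22]
After op 13 (pop): stack=[484] mem=[20,0,0,22]
After op 14 (push 1): stack=[484,1] mem=[20,0,0,22]
After op 15 (dup): stack=[484,1,1] mem=[20,0,0,22]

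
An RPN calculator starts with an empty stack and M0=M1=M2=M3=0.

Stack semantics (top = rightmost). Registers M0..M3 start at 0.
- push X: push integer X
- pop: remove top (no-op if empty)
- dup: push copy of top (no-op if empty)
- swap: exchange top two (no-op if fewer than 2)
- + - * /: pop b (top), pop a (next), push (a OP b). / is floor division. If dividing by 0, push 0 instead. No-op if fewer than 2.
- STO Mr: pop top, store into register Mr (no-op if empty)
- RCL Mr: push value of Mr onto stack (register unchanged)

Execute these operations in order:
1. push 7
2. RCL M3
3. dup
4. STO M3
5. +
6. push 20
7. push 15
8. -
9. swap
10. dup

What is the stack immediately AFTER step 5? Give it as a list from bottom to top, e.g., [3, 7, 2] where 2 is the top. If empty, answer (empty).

After op 1 (push 7): stack=[7] mem=[0,0,0,0]
After op 2 (RCL M3): stack=[7,0] mem=[0,0,0,0]
After op 3 (dup): stack=[7,0,0] mem=[0,0,0,0]
After op 4 (STO M3): stack=[7,0] mem=[0,0,0,0]
After op 5 (+): stack=[7] mem=[0,0,0,0]

[7]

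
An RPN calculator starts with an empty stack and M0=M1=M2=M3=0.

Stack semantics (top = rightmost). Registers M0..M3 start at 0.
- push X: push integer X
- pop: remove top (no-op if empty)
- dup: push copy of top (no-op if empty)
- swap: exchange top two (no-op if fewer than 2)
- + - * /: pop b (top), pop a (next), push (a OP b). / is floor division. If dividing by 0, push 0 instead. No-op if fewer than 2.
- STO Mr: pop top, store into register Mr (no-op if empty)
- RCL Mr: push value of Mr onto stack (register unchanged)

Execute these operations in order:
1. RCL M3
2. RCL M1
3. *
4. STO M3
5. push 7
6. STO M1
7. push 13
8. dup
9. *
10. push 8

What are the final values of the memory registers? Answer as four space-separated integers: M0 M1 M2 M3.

Answer: 0 7 0 0

Derivation:
After op 1 (RCL M3): stack=[0] mem=[0,0,0,0]
After op 2 (RCL M1): stack=[0,0] mem=[0,0,0,0]
After op 3 (*): stack=[0] mem=[0,0,0,0]
After op 4 (STO M3): stack=[empty] mem=[0,0,0,0]
After op 5 (push 7): stack=[7] mem=[0,0,0,0]
After op 6 (STO M1): stack=[empty] mem=[0,7,0,0]
After op 7 (push 13): stack=[13] mem=[0,7,0,0]
After op 8 (dup): stack=[13,13] mem=[0,7,0,0]
After op 9 (*): stack=[169] mem=[0,7,0,0]
After op 10 (push 8): stack=[169,8] mem=[0,7,0,0]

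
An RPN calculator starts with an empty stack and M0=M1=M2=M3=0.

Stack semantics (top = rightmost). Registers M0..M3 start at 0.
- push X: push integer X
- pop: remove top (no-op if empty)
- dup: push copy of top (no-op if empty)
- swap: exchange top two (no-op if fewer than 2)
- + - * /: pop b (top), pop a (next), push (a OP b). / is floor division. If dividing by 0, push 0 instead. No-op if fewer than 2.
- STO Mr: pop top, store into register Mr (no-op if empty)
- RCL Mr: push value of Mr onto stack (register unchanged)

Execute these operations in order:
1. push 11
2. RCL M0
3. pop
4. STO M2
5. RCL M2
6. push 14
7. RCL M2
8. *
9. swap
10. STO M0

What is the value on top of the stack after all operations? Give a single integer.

After op 1 (push 11): stack=[11] mem=[0,0,0,0]
After op 2 (RCL M0): stack=[11,0] mem=[0,0,0,0]
After op 3 (pop): stack=[11] mem=[0,0,0,0]
After op 4 (STO M2): stack=[empty] mem=[0,0,11,0]
After op 5 (RCL M2): stack=[11] mem=[0,0,11,0]
After op 6 (push 14): stack=[11,14] mem=[0,0,11,0]
After op 7 (RCL M2): stack=[11,14,11] mem=[0,0,11,0]
After op 8 (*): stack=[11,154] mem=[0,0,11,0]
After op 9 (swap): stack=[154,11] mem=[0,0,11,0]
After op 10 (STO M0): stack=[154] mem=[11,0,11,0]

Answer: 154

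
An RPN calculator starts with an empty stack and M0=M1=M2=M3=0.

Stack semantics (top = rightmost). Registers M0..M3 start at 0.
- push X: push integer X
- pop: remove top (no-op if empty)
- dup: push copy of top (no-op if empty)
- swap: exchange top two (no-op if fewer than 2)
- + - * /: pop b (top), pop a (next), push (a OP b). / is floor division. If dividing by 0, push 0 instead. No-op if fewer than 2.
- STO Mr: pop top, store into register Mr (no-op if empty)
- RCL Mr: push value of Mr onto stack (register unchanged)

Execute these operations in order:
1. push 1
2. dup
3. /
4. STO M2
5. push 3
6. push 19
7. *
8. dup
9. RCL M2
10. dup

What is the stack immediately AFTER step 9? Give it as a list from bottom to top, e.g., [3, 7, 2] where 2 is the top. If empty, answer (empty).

After op 1 (push 1): stack=[1] mem=[0,0,0,0]
After op 2 (dup): stack=[1,1] mem=[0,0,0,0]
After op 3 (/): stack=[1] mem=[0,0,0,0]
After op 4 (STO M2): stack=[empty] mem=[0,0,1,0]
After op 5 (push 3): stack=[3] mem=[0,0,1,0]
After op 6 (push 19): stack=[3,19] mem=[0,0,1,0]
After op 7 (*): stack=[57] mem=[0,0,1,0]
After op 8 (dup): stack=[57,57] mem=[0,0,1,0]
After op 9 (RCL M2): stack=[57,57,1] mem=[0,0,1,0]

[57, 57, 1]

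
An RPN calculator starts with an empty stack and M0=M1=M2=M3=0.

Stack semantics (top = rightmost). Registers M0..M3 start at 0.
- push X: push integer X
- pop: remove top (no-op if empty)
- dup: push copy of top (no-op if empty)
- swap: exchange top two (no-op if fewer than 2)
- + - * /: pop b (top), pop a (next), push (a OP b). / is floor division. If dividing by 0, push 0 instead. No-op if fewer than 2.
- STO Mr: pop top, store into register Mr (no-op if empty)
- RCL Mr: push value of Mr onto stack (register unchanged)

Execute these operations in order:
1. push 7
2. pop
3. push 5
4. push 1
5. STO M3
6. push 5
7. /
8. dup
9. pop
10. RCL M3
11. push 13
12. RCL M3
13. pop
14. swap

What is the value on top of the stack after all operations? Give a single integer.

After op 1 (push 7): stack=[7] mem=[0,0,0,0]
After op 2 (pop): stack=[empty] mem=[0,0,0,0]
After op 3 (push 5): stack=[5] mem=[0,0,0,0]
After op 4 (push 1): stack=[5,1] mem=[0,0,0,0]
After op 5 (STO M3): stack=[5] mem=[0,0,0,1]
After op 6 (push 5): stack=[5,5] mem=[0,0,0,1]
After op 7 (/): stack=[1] mem=[0,0,0,1]
After op 8 (dup): stack=[1,1] mem=[0,0,0,1]
After op 9 (pop): stack=[1] mem=[0,0,0,1]
After op 10 (RCL M3): stack=[1,1] mem=[0,0,0,1]
After op 11 (push 13): stack=[1,1,13] mem=[0,0,0,1]
After op 12 (RCL M3): stack=[1,1,13,1] mem=[0,0,0,1]
After op 13 (pop): stack=[1,1,13] mem=[0,0,0,1]
After op 14 (swap): stack=[1,13,1] mem=[0,0,0,1]

Answer: 1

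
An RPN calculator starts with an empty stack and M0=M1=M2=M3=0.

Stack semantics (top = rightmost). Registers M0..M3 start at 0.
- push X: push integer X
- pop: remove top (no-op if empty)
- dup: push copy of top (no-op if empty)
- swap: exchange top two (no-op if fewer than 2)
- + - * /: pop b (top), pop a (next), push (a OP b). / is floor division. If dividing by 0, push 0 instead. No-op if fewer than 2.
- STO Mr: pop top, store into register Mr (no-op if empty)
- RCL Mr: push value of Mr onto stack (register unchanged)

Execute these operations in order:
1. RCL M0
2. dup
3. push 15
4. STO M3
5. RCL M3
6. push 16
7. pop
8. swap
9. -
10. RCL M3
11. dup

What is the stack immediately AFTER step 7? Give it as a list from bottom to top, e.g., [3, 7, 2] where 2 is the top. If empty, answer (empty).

After op 1 (RCL M0): stack=[0] mem=[0,0,0,0]
After op 2 (dup): stack=[0,0] mem=[0,0,0,0]
After op 3 (push 15): stack=[0,0,15] mem=[0,0,0,0]
After op 4 (STO M3): stack=[0,0] mem=[0,0,0,15]
After op 5 (RCL M3): stack=[0,0,15] mem=[0,0,0,15]
After op 6 (push 16): stack=[0,0,15,16] mem=[0,0,0,15]
After op 7 (pop): stack=[0,0,15] mem=[0,0,0,15]

[0, 0, 15]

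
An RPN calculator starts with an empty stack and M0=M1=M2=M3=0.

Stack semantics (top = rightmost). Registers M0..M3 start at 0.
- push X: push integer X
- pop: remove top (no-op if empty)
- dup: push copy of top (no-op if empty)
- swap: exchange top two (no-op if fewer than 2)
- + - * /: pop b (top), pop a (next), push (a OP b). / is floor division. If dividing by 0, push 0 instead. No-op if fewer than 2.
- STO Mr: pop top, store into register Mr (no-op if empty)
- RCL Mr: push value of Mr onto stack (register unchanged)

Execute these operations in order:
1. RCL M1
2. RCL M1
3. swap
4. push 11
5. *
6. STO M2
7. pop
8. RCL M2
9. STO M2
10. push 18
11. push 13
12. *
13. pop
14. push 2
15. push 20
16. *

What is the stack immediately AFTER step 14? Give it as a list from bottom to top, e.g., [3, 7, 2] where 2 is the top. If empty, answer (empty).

After op 1 (RCL M1): stack=[0] mem=[0,0,0,0]
After op 2 (RCL M1): stack=[0,0] mem=[0,0,0,0]
After op 3 (swap): stack=[0,0] mem=[0,0,0,0]
After op 4 (push 11): stack=[0,0,11] mem=[0,0,0,0]
After op 5 (*): stack=[0,0] mem=[0,0,0,0]
After op 6 (STO M2): stack=[0] mem=[0,0,0,0]
After op 7 (pop): stack=[empty] mem=[0,0,0,0]
After op 8 (RCL M2): stack=[0] mem=[0,0,0,0]
After op 9 (STO M2): stack=[empty] mem=[0,0,0,0]
After op 10 (push 18): stack=[18] mem=[0,0,0,0]
After op 11 (push 13): stack=[18,13] mem=[0,0,0,0]
After op 12 (*): stack=[234] mem=[0,0,0,0]
After op 13 (pop): stack=[empty] mem=[0,0,0,0]
After op 14 (push 2): stack=[2] mem=[0,0,0,0]

[2]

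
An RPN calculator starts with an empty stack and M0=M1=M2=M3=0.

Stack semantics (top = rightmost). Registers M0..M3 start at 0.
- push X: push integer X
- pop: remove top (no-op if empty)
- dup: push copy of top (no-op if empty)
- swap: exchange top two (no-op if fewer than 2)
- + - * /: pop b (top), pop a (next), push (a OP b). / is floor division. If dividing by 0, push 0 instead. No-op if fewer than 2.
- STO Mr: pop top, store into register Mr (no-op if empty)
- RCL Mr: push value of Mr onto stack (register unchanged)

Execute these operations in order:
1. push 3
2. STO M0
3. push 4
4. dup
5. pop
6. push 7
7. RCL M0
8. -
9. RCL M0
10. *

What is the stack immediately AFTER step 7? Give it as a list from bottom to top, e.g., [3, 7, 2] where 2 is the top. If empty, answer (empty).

After op 1 (push 3): stack=[3] mem=[0,0,0,0]
After op 2 (STO M0): stack=[empty] mem=[3,0,0,0]
After op 3 (push 4): stack=[4] mem=[3,0,0,0]
After op 4 (dup): stack=[4,4] mem=[3,0,0,0]
After op 5 (pop): stack=[4] mem=[3,0,0,0]
After op 6 (push 7): stack=[4,7] mem=[3,0,0,0]
After op 7 (RCL M0): stack=[4,7,3] mem=[3,0,0,0]

[4, 7, 3]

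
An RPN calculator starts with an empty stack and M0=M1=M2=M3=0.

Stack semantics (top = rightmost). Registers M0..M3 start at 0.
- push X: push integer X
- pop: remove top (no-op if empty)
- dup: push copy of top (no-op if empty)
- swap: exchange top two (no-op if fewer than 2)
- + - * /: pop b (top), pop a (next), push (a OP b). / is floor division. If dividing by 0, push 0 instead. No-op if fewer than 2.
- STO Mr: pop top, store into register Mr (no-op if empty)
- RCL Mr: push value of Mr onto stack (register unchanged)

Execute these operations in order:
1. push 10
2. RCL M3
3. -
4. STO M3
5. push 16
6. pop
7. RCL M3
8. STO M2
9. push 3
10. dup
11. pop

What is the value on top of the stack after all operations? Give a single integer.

After op 1 (push 10): stack=[10] mem=[0,0,0,0]
After op 2 (RCL M3): stack=[10,0] mem=[0,0,0,0]
After op 3 (-): stack=[10] mem=[0,0,0,0]
After op 4 (STO M3): stack=[empty] mem=[0,0,0,10]
After op 5 (push 16): stack=[16] mem=[0,0,0,10]
After op 6 (pop): stack=[empty] mem=[0,0,0,10]
After op 7 (RCL M3): stack=[10] mem=[0,0,0,10]
After op 8 (STO M2): stack=[empty] mem=[0,0,10,10]
After op 9 (push 3): stack=[3] mem=[0,0,10,10]
After op 10 (dup): stack=[3,3] mem=[0,0,10,10]
After op 11 (pop): stack=[3] mem=[0,0,10,10]

Answer: 3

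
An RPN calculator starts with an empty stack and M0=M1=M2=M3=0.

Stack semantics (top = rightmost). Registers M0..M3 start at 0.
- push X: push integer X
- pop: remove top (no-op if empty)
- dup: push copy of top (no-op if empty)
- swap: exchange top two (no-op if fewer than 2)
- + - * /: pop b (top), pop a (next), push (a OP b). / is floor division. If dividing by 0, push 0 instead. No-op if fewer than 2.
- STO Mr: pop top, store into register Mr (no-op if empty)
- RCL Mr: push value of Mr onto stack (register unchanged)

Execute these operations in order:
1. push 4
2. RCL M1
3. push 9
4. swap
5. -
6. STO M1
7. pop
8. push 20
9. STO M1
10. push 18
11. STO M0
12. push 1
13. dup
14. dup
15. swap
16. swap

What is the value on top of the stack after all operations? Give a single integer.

Answer: 1

Derivation:
After op 1 (push 4): stack=[4] mem=[0,0,0,0]
After op 2 (RCL M1): stack=[4,0] mem=[0,0,0,0]
After op 3 (push 9): stack=[4,0,9] mem=[0,0,0,0]
After op 4 (swap): stack=[4,9,0] mem=[0,0,0,0]
After op 5 (-): stack=[4,9] mem=[0,0,0,0]
After op 6 (STO M1): stack=[4] mem=[0,9,0,0]
After op 7 (pop): stack=[empty] mem=[0,9,0,0]
After op 8 (push 20): stack=[20] mem=[0,9,0,0]
After op 9 (STO M1): stack=[empty] mem=[0,20,0,0]
After op 10 (push 18): stack=[18] mem=[0,20,0,0]
After op 11 (STO M0): stack=[empty] mem=[18,20,0,0]
After op 12 (push 1): stack=[1] mem=[18,20,0,0]
After op 13 (dup): stack=[1,1] mem=[18,20,0,0]
After op 14 (dup): stack=[1,1,1] mem=[18,20,0,0]
After op 15 (swap): stack=[1,1,1] mem=[18,20,0,0]
After op 16 (swap): stack=[1,1,1] mem=[18,20,0,0]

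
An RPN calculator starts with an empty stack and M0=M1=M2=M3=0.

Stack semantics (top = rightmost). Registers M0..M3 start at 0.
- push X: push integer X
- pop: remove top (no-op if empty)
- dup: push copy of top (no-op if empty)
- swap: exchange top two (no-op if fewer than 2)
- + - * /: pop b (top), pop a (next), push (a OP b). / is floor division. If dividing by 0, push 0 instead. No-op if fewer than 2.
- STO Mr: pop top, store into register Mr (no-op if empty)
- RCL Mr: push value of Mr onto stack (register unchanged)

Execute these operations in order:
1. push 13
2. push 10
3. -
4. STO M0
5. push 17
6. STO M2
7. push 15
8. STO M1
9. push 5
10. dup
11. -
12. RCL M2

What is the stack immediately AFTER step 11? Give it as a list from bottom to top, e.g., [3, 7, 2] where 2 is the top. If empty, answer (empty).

After op 1 (push 13): stack=[13] mem=[0,0,0,0]
After op 2 (push 10): stack=[13,10] mem=[0,0,0,0]
After op 3 (-): stack=[3] mem=[0,0,0,0]
After op 4 (STO M0): stack=[empty] mem=[3,0,0,0]
After op 5 (push 17): stack=[17] mem=[3,0,0,0]
After op 6 (STO M2): stack=[empty] mem=[3,0,17,0]
After op 7 (push 15): stack=[15] mem=[3,0,17,0]
After op 8 (STO M1): stack=[empty] mem=[3,15,17,0]
After op 9 (push 5): stack=[5] mem=[3,15,17,0]
After op 10 (dup): stack=[5,5] mem=[3,15,17,0]
After op 11 (-): stack=[0] mem=[3,15,17,0]

[0]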